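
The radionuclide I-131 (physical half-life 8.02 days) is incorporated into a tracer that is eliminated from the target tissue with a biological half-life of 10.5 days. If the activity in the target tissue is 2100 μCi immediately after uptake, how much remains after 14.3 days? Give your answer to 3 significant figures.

1/t_eff = 1/t_phys + 1/t_biol = 1/8.02 + 1/10.5 = 0.21993 per day.
t_eff = 8.02 × 10.5 / (8.02 + 10.5) ≈ 4.547 days.
Remaining = 2100 × (1/2)^(14.3/4.547) = 2100 × (1/2)^3.1449 ≈ 237.41 μCi.

237 μCi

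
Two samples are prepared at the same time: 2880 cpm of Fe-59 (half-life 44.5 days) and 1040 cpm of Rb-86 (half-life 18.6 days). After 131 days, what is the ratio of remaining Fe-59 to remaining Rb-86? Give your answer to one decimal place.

47.5

Fe-59: 2880 × (1/2)^(131/44.5) = 2880 × (1/2)^2.9438 ≈ 374.3 cpm.
Rb-86: 1040 × (1/2)^(131/18.6) = 1040 × (1/2)^7.043 ≈ 7.8863 cpm.
Ratio ≈ 374.3 / 7.8863 ≈ 47.461.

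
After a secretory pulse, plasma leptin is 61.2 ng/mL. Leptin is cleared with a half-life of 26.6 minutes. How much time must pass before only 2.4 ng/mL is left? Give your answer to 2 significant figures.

120 minutes

Fraction remaining = 2.4/61.2 ≈ 0.039216.
n = log₂(61.2/2.4) = ln(25.5)/ln 2 ≈ 4.6724 half-lives.
t = n × t½ = 4.6724 × 26.6 ≈ 124.29 minutes.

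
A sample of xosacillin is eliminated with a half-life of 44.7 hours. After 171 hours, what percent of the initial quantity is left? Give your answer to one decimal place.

n = 171/44.7 ≈ 3.8255 half-lives.
Fraction remaining = (1/2)^3.8255 ≈ 0.070536, i.e. 7.0536%.

7.1%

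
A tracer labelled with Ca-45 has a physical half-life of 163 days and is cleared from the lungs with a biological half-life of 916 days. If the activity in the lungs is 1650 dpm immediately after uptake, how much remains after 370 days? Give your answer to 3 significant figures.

1/t_eff = 1/t_phys + 1/t_biol = 1/163 + 1/916 = 0.0072267 per day.
t_eff = 163 × 916 / (163 + 916) ≈ 138.38 days.
Remaining = 1650 × (1/2)^(370/138.38) = 1650 × (1/2)^2.6739 ≈ 258.56 dpm.

259 dpm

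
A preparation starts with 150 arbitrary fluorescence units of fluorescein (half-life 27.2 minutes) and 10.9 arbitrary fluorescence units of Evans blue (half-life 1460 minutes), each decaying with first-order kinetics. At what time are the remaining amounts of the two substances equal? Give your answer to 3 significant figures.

105 minutes

Set 150·(1/2)^(t/27.2) = 10.9·(1/2)^(t/1460).
Taking log₂: log₂(150/10.9) = t·(1/27.2 − 1/1460).
log₂(13.761) = 3.7826; 1/27.2 − 1/1460 = 0.03608.
t = 3.7826 / 0.03608 ≈ 104.84 minutes.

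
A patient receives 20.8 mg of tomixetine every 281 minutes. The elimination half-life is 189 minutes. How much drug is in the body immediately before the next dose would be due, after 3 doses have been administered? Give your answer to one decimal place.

11.0 mg

The 3 doses were given 843, 562, 281 minutes ago.
Total = 20.8·(1/2)^(843/189) + 20.8·(1/2)^(562/189) + 20.8·(1/2)^(281/189)
      = 0.94487 + 2.6481 + 7.4216 ≈ 11.015 mg.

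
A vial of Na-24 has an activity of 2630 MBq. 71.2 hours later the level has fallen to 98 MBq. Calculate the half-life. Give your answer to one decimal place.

A/A₀ = 98/2630 ≈ 0.037262.
n = log₂(26.837) ≈ 4.7461 half-lives elapsed in 71.2 hours.
t½ = 71.2/4.7461 ≈ 15.002 hours.

15.0 hours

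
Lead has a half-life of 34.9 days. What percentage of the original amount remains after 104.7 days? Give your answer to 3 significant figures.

12.5%

n = 104.7/34.9 ≈ 3 half-lives.
Fraction remaining = (1/2)^3 ≈ 0.125, i.e. 12.5%.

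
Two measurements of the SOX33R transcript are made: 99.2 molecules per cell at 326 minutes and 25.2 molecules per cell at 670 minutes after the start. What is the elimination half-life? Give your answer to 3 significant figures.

174 minutes

Over Δt = 670 − 326 = 344 minutes, the level fell by a factor of 99.2/25.2 ≈ 3.9365.
n = log₂(3.9365) ≈ 1.9769 half-lives, so t½ = 344/1.9769 ≈ 174.01 minutes.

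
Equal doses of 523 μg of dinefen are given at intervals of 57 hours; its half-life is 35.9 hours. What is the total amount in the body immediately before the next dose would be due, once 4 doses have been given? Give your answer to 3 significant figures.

The 4 doses were given 228, 171, 114, 57 hours ago.
Total = 523·(1/2)^(228/35.9) + 523·(1/2)^(171/35.9) + 523·(1/2)^(114/35.9) + 523·(1/2)^(57/35.9)
      = 6.4072 + 19.259 + 57.887 + 174 ≈ 257.55 μg.

258 μg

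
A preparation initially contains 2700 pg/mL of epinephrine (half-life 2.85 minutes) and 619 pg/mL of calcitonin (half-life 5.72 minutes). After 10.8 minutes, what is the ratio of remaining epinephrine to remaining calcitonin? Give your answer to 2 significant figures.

1.2

epinephrine: 2700 × (1/2)^(10.8/2.85) = 2700 × (1/2)^3.7895 ≈ 195.26 pg/mL.
calcitonin: 619 × (1/2)^(10.8/5.72) = 619 × (1/2)^1.8881 ≈ 167.23 pg/mL.
Ratio ≈ 195.26 / 167.23 ≈ 1.1676.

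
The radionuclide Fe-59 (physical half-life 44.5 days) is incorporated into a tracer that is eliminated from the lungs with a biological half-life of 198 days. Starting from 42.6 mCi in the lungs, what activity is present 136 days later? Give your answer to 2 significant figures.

3.2 mCi

1/t_eff = 1/t_phys + 1/t_biol = 1/44.5 + 1/198 = 0.027522 per day.
t_eff = 44.5 × 198 / (44.5 + 198) ≈ 36.334 days.
Remaining = 42.6 × (1/2)^(136/36.334) = 42.6 × (1/2)^3.743 ≈ 3.1816 mCi.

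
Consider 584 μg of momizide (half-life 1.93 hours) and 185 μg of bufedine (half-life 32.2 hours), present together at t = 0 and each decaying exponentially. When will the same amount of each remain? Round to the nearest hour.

Set 584·(1/2)^(t/1.93) = 185·(1/2)^(t/32.2).
Taking log₂: log₂(584/185) = t·(1/1.93 − 1/32.2).
log₂(3.1568) = 1.6584; 1/1.93 − 1/32.2 = 0.48708.
t = 1.6584 / 0.48708 ≈ 3.4049 hours.

3 hours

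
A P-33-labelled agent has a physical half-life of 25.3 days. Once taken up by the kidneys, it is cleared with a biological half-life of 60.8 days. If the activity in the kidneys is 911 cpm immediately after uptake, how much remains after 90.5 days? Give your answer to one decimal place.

1/t_eff = 1/t_phys + 1/t_biol = 1/25.3 + 1/60.8 = 0.055973 per day.
t_eff = 25.3 × 60.8 / (25.3 + 60.8) ≈ 17.866 days.
Remaining = 911 × (1/2)^(90.5/17.866) = 911 × (1/2)^5.0656 ≈ 27.204 cpm.

27.2 cpm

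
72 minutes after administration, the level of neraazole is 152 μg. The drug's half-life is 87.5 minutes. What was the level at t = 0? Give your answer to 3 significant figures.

269 μg

Number of half-lives elapsed: n = 72/87.5 ≈ 0.82286.
A₀ = A × 2^n = 152 × 2^0.82286 = 152 × 1.7689 ≈ 268.87 μg.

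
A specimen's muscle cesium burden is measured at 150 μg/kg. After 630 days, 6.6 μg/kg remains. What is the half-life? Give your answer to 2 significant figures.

140 days

A/A₀ = 6.6/150 ≈ 0.044.
n = log₂(22.727) ≈ 4.5064 half-lives elapsed in 630 days.
t½ = 630/4.5064 ≈ 139.8 days.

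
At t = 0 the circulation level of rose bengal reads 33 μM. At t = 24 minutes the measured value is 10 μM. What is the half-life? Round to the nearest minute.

A/A₀ = 10/33 ≈ 0.30303.
n = log₂(3.3) ≈ 1.7225 half-lives elapsed in 24 minutes.
t½ = 24/1.7225 ≈ 13.934 minutes.

14 minutes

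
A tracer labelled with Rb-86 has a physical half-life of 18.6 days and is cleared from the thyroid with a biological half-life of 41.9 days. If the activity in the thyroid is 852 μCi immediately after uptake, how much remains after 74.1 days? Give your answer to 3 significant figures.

15.8 μCi

1/t_eff = 1/t_phys + 1/t_biol = 1/18.6 + 1/41.9 = 0.07763 per day.
t_eff = 18.6 × 41.9 / (18.6 + 41.9) ≈ 12.882 days.
Remaining = 852 × (1/2)^(74.1/12.882) = 852 × (1/2)^5.7524 ≈ 15.805 μCi.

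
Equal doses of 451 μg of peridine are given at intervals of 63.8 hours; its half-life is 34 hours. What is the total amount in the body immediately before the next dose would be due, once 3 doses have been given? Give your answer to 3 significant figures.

The 3 doses were given 191.4, 127.6, 63.8 hours ago.
Total = 451·(1/2)^(191.4/34) + 451·(1/2)^(127.6/34) + 451·(1/2)^(63.8/34)
      = 9.1108 + 33.453 + 122.83 ≈ 165.39 μg.

165 μg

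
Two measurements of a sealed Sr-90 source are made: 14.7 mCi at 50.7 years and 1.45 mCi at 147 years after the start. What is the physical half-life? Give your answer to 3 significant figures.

28.8 years

Over Δt = 147 − 50.7 = 96.3 years, the level fell by a factor of 14.7/1.45 ≈ 10.138.
n = log₂(10.138) ≈ 3.3417 half-lives, so t½ = 96.3/3.3417 ≈ 28.818 years.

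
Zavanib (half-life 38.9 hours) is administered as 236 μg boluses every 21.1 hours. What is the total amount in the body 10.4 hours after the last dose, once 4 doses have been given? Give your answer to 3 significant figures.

The 4 doses were given 73.7, 52.6, 31.5, 10.4 hours ago.
Total = 236·(1/2)^(73.7/38.9) + 236·(1/2)^(52.6/38.9) + 236·(1/2)^(31.5/38.9) + 236·(1/2)^(10.4/38.9)
      = 63.472 + 92.441 + 134.63 + 196.08 ≈ 486.62 μg.

487 μg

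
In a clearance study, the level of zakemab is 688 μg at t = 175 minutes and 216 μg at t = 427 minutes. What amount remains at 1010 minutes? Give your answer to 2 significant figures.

15 μg

Over Δt = 427 − 175 = 252 minutes, the level fell by a factor of 688/216 ≈ 3.1852.
n = log₂(3.1852) ≈ 1.6714 half-lives, so t½ = 252/1.6714 ≈ 150.77 minutes.
From t = 427 to t = 1010: 216 × (1/2)^((1010−427)/150.77) ≈ 14.807 μg.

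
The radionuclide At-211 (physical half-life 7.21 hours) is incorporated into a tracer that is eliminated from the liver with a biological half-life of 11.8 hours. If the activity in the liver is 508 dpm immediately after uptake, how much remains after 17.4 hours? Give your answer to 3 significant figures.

34.3 dpm

1/t_eff = 1/t_phys + 1/t_biol = 1/7.21 + 1/11.8 = 0.22344 per hour.
t_eff = 7.21 × 11.8 / (7.21 + 11.8) ≈ 4.4754 hours.
Remaining = 508 × (1/2)^(17.4/4.4754) = 508 × (1/2)^3.8879 ≈ 34.316 dpm.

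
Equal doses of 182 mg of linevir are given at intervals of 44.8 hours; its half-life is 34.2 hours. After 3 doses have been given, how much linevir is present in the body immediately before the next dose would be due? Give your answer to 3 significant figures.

115 mg

The 3 doses were given 134.4, 89.6, 44.8 hours ago.
Total = 182·(1/2)^(134.4/34.2) + 182·(1/2)^(89.6/34.2) + 182·(1/2)^(44.8/34.2)
      = 11.942 + 29.608 + 73.407 ≈ 114.96 mg.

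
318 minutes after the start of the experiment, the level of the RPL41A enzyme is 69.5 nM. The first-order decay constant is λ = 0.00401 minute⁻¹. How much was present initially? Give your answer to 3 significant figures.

t½ = ln 2 / λ = 0.69315 / 0.00401 ≈ 172.85 minutes.
Number of half-lives elapsed: n = 318/172.85 ≈ 1.8397.
A₀ = A × 2^n = 69.5 × 2^1.8397 = 69.5 × 3.5793 ≈ 248.76 nM.

249 nM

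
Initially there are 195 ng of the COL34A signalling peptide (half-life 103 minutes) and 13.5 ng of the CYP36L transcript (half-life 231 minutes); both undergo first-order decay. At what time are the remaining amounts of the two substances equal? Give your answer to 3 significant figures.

Set 195·(1/2)^(t/103) = 13.5·(1/2)^(t/231).
Taking log₂: log₂(195/13.5) = t·(1/103 − 1/231).
log₂(14.444) = 3.8524; 1/103 − 1/231 = 0.0053797.
t = 3.8524 / 0.0053797 ≈ 716.1 minutes.

716 minutes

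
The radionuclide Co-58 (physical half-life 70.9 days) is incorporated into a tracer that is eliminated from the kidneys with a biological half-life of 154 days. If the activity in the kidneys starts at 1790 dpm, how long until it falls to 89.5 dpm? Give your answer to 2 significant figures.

1/t_eff = 1/t_phys + 1/t_biol = 1/70.9 + 1/154 = 0.020598 per day.
t_eff = 70.9 × 154 / (70.9 + 154) ≈ 48.549 days.
n = log₂(1790/89.5) ≈ 4.3219; t = 4.3219 × 48.549 ≈ 209.82 days.

210 days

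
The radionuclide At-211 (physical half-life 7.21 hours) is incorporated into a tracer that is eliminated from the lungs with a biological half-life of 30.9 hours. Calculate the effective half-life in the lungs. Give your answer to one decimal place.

5.8 hours

1/t_eff = 1/t_phys + 1/t_biol = 1/7.21 + 1/30.9 = 0.17106 per hour.
t_eff = 7.21 × 30.9 / (7.21 + 30.9) ≈ 5.8459 hours.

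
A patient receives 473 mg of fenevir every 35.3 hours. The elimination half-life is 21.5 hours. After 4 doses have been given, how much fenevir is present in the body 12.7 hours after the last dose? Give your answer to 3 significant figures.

457 mg

The 4 doses were given 118.6, 83.3, 48, 12.7 hours ago.
Total = 473·(1/2)^(118.6/21.5) + 473·(1/2)^(83.3/21.5) + 473·(1/2)^(48/21.5) + 473·(1/2)^(12.7/21.5)
      = 10.335 + 32.251 + 100.65 + 314.08 ≈ 457.31 mg.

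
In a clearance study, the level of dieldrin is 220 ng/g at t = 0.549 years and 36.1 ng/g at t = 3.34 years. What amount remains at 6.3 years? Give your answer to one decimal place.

5.3 ng/g

Over Δt = 3.34 − 0.549 = 2.791 years, the level fell by a factor of 220/36.1 ≈ 6.0942.
n = log₂(6.0942) ≈ 2.6074 half-lives, so t½ = 2.791/2.6074 ≈ 1.0704 years.
From t = 3.34 to t = 6.3: 36.1 × (1/2)^((6.3−3.34)/1.0704) ≈ 5.3096 ng/g.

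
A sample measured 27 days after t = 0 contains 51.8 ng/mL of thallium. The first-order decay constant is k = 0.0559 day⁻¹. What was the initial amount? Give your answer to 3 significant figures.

t½ = ln 2 / k = 0.69315 / 0.0559 ≈ 12.4 days.
Number of half-lives elapsed: n = 27/12.4 ≈ 2.1775.
A₀ = A × 2^n = 51.8 × 2^2.1775 = 51.8 × 4.5236 ≈ 234.32 ng/mL.

234 ng/mL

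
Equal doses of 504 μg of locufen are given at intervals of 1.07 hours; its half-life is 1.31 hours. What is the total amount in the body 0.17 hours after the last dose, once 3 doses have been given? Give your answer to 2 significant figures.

870 μg

The 3 doses were given 2.31, 1.24, 0.17 hours ago.
Total = 504·(1/2)^(2.31/1.31) + 504·(1/2)^(1.24/1.31) + 504·(1/2)^(0.17/1.31)
      = 148.46 + 261.51 + 460.64 ≈ 870.61 μg.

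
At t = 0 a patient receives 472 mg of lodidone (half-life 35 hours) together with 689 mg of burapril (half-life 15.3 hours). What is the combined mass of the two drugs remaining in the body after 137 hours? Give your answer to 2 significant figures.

lodidone: 472 × (1/2)^(137/35) = 472 × (1/2)^3.9143 ≈ 31.306 mg.
burapril: 689 × (1/2)^(137/15.3) = 689 × (1/2)^8.9542 ≈ 1.3891 mg.
Total = 31.306 + 1.3891 ≈ 32.695 mg.

33 mg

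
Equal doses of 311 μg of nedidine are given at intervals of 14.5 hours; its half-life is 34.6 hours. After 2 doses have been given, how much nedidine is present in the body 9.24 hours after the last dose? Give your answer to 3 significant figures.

The 2 doses were given 23.74, 9.24 hours ago.
Total = 311·(1/2)^(23.74/34.6) + 311·(1/2)^(9.24/34.6)
      = 193.29 + 258.45 ≈ 451.74 μg.

452 μg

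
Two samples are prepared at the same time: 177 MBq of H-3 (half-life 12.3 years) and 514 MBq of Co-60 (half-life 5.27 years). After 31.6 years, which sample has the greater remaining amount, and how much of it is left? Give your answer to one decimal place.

H-3: 177 × (1/2)^2.5691 ≈ 29.826 MBq.
Co-60: 514 × (1/2)^5.9962 ≈ 8.0524 MBq.
H-3 has more remaining, at ≈ 29.826 MBq.

H-3, 29.8 MBq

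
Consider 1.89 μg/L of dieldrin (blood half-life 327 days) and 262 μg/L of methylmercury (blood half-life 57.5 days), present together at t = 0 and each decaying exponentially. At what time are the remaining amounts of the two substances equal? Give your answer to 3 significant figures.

496 days

Set 1.89·(1/2)^(t/327) = 262·(1/2)^(t/57.5).
Taking log₂: log₂(1.89/262) = t·(1/327 − 1/57.5).
log₂(0.0072137) = -7.115; 1/327 − 1/57.5 = -0.014333.
t = -7.115 / -0.014333 ≈ 496.4 days.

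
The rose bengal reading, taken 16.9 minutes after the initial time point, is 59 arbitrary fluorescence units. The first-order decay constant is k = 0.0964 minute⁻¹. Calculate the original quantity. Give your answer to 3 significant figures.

301 arbitrary fluorescence units

t½ = ln 2 / k = 0.69315 / 0.0964 ≈ 7.1903 minutes.
Number of half-lives elapsed: n = 16.9/7.1903 ≈ 2.3504.
A₀ = A × 2^n = 59 × 2^2.3504 = 59 × 5.0996 ≈ 300.88 arbitrary fluorescence units.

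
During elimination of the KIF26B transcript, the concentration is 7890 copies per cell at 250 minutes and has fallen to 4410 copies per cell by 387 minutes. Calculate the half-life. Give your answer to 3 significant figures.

163 minutes

Over Δt = 387 − 250 = 137 minutes, the level fell by a factor of 7890/4410 ≈ 1.7891.
n = log₂(1.7891) ≈ 0.83925 half-lives, so t½ = 137/0.83925 ≈ 163.24 minutes.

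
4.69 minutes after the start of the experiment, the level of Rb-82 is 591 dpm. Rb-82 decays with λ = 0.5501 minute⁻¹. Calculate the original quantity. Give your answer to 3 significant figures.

7800 dpm

t½ = ln 2 / λ = 0.69315 / 0.5501 ≈ 1.26 minutes.
Number of half-lives elapsed: n = 4.69/1.26 ≈ 3.7221.
A₀ = A × 2^n = 591 × 2^3.7221 = 591 × 13.197 ≈ 7799.3 dpm.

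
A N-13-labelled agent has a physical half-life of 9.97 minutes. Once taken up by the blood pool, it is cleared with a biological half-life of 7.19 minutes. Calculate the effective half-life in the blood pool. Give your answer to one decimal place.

1/t_eff = 1/t_phys + 1/t_biol = 1/9.97 + 1/7.19 = 0.23938 per minute.
t_eff = 9.97 × 7.19 / (9.97 + 7.19) ≈ 4.1774 minutes.

4.2 minutes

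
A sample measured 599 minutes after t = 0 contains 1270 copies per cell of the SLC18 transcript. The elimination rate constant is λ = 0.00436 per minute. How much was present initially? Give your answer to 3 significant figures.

t½ = ln 2 / λ = 0.69315 / 0.00436 ≈ 158.98 minutes.
Number of half-lives elapsed: n = 599/158.98 ≈ 3.7678.
A₀ = A × 2^n = 1270 × 2^3.7678 = 1270 × 13.621 ≈ 17299 copies per cell.

17300 copies per cell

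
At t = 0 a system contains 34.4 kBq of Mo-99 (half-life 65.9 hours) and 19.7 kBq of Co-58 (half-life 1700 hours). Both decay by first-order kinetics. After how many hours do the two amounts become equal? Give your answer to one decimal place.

55.1 hours

Set 34.4·(1/2)^(t/65.9) = 19.7·(1/2)^(t/1700).
Taking log₂: log₂(34.4/19.7) = t·(1/65.9 − 1/1700).
log₂(1.7462) = 0.80421; 1/65.9 − 1/1700 = 0.014586.
t = 0.80421 / 0.014586 ≈ 55.135 hours.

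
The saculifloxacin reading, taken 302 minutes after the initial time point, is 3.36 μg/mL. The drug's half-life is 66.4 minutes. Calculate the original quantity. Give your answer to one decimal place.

78.6 μg/mL

Number of half-lives elapsed: n = 302/66.4 ≈ 4.5482.
A₀ = A × 2^n = 3.36 × 2^4.5482 = 3.36 × 23.396 ≈ 78.611 μg/mL.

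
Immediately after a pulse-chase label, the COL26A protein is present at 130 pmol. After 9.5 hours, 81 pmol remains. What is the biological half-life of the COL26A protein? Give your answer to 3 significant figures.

13.9 hours

A/A₀ = 81/130 ≈ 0.62308.
n = log₂(1.6049) ≈ 0.68252 half-lives elapsed in 9.5 hours.
t½ = 9.5/0.68252 ≈ 13.919 hours.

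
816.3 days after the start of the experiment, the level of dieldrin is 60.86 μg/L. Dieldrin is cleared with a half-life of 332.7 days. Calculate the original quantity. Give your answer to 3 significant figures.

333 μg/L

Number of half-lives elapsed: n = 816.3/332.7 ≈ 2.4536.
A₀ = A × 2^n = 60.86 × 2^2.4536 = 60.86 × 5.4777 ≈ 333.37 μg/L.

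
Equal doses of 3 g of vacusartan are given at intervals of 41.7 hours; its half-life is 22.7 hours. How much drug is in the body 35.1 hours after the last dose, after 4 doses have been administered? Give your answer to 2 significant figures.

1.4 g

The 4 doses were given 160.2, 118.5, 76.8, 35.1 hours ago.
Total = 3·(1/2)^(160.2/22.7) + 3·(1/2)^(118.5/22.7) + 3·(1/2)^(76.8/22.7) + 3·(1/2)^(35.1/22.7)
      = 0.022525 + 0.080476 + 0.28751 + 1.0272 ≈ 1.4177 g.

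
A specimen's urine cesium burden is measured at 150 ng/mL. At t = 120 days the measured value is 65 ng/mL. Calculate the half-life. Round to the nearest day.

A/A₀ = 65/150 ≈ 0.43333.
n = log₂(2.3077) ≈ 1.2065 half-lives elapsed in 120 days.
t½ = 120/1.2065 ≈ 99.465 days.

99 days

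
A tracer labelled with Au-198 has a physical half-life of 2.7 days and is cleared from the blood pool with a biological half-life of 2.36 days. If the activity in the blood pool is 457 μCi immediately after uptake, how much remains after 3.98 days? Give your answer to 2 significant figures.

1/t_eff = 1/t_phys + 1/t_biol = 1/2.7 + 1/2.36 = 0.7941 per day.
t_eff = 2.7 × 2.36 / (2.7 + 2.36) ≈ 1.2593 days.
Remaining = 457 × (1/2)^(3.98/1.2593) = 457 × (1/2)^3.1605 ≈ 51.11 μCi.

51 μCi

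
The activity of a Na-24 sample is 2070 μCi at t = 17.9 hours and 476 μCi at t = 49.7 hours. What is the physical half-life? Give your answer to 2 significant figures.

15 hours

Over Δt = 49.7 − 17.9 = 31.8 hours, the level fell by a factor of 2070/476 ≈ 4.3487.
n = log₂(4.3487) ≈ 2.1206 half-lives, so t½ = 31.8/2.1206 ≈ 14.996 hours.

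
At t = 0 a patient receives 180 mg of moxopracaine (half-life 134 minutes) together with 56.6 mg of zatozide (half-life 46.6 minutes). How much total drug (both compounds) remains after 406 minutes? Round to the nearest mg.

moxopracaine: 180 × (1/2)^(406/134) = 180 × (1/2)^3.0299 ≈ 22.039 mg.
zatozide: 56.6 × (1/2)^(406/46.6) = 56.6 × (1/2)^8.7124 ≈ 0.13493 mg.
Total = 22.039 + 0.13493 ≈ 22.174 mg.

22 mg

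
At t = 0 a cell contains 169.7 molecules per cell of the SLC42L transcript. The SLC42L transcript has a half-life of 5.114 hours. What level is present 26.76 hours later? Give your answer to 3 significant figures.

4.51 molecules per cell

Number of half-lives: n = 26.76/5.114 ≈ 5.2327.
Remaining = 169.7 × (1/2)^5.2327 = 169.7 × 0.026595 ≈ 4.5132 molecules per cell.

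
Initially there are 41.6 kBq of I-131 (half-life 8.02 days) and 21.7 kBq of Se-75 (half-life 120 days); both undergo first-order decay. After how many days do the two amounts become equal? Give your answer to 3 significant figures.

8.07 days

Set 41.6·(1/2)^(t/8.02) = 21.7·(1/2)^(t/120).
Taking log₂: log₂(41.6/21.7) = t·(1/8.02 − 1/120).
log₂(1.9171) = 0.93889; 1/8.02 − 1/120 = 0.11635.
t = 0.93889 / 0.11635 ≈ 8.0692 days.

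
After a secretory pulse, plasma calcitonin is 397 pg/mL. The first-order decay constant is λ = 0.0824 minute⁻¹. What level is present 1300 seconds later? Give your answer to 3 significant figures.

t½ = ln 2 / λ = 0.69315 / 0.0824 ≈ 8.412 minutes.
Convert the elapsed time: 1300 seconds = 21.6667 minutes.
Number of half-lives: n = 21.6667/8.412 ≈ 2.5757.
Remaining = 397 × (1/2)^2.5757 = 397 × 0.16774 ≈ 66.593 pg/mL.

66.6 pg/mL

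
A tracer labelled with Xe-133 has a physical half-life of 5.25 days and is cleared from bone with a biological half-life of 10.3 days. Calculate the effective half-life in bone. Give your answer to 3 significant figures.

1/t_eff = 1/t_phys + 1/t_biol = 1/5.25 + 1/10.3 = 0.28756 per day.
t_eff = 5.25 × 10.3 / (5.25 + 10.3) ≈ 3.4775 days.

3.48 days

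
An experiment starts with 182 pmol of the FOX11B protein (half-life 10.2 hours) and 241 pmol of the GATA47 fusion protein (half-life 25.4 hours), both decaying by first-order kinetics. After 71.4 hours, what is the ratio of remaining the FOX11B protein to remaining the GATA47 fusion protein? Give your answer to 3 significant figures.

FOX11B protein: 182 × (1/2)^(71.4/10.2) = 182 × (1/2)^7 ≈ 1.4219 pmol.
GATA47 fusion protein: 241 × (1/2)^(71.4/25.4) = 241 × (1/2)^2.811 ≈ 34.341 pmol.
Ratio ≈ 1.4219 / 34.341 ≈ 0.041404.

0.0414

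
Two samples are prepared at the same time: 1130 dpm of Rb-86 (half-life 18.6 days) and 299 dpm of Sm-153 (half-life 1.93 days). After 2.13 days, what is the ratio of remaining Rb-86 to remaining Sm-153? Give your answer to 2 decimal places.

7.50

Rb-86: 1130 × (1/2)^(2.13/18.6) = 1130 × (1/2)^0.11452 ≈ 1043.8 dpm.
Sm-153: 299 × (1/2)^(2.13/1.93) = 299 × (1/2)^1.1036 ≈ 139.14 dpm.
Ratio ≈ 1043.8 / 139.14 ≈ 7.5017.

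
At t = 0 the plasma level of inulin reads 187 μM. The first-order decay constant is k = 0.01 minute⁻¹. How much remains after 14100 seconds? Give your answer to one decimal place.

17.8 μM

t½ = ln 2 / k = 0.69315 / 0.01 ≈ 69.315 minutes.
Convert the elapsed time: 14100 seconds = 235 minutes.
Number of half-lives: n = 235/69.315 ≈ 3.3903.
Remaining = 187 × (1/2)^3.3903 = 187 × 0.095369 ≈ 17.834 μM.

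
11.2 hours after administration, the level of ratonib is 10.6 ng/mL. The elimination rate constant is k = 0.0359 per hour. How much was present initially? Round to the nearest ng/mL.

t½ = ln 2 / k = 0.69315 / 0.0359 ≈ 19.308 hours.
Number of half-lives elapsed: n = 11.2/19.308 ≈ 0.58008.
A₀ = A × 2^n = 10.6 × 2^0.58008 = 10.6 × 1.4949 ≈ 15.846 ng/mL.

16 ng/mL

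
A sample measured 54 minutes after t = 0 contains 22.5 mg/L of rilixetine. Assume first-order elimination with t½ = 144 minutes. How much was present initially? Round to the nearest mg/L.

29 mg/L

Number of half-lives elapsed: n = 54/144 ≈ 0.375.
A₀ = A × 2^n = 22.5 × 2^0.375 = 22.5 × 1.2968 ≈ 29.179 mg/L.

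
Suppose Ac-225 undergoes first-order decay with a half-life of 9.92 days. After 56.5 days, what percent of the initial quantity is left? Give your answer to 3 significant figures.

1.93%

n = 56.5/9.92 ≈ 5.6956 half-lives.
Fraction remaining = (1/2)^5.6956 ≈ 0.019296, i.e. 1.9296%.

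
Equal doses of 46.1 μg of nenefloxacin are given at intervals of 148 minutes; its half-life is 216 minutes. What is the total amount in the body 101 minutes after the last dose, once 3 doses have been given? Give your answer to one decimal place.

67.0 μg

The 3 doses were given 397, 249, 101 minutes ago.
Total = 46.1·(1/2)^(397/216) + 46.1·(1/2)^(249/216) + 46.1·(1/2)^(101/216)
      = 12.895 + 20.734 + 33.338 ≈ 66.967 μg.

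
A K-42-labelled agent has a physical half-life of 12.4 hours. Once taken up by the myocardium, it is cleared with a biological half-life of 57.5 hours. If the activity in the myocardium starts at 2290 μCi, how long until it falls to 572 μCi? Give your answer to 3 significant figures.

1/t_eff = 1/t_phys + 1/t_biol = 1/12.4 + 1/57.5 = 0.098036 per hour.
t_eff = 12.4 × 57.5 / (12.4 + 57.5) ≈ 10.2 hours.
n = log₂(2290/572) ≈ 2.0013; t = 2.0013 × 10.2 ≈ 20.413 hours.

20.4 hours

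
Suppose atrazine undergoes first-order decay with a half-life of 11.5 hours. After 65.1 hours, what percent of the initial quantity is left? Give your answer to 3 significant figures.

n = 65.1/11.5 ≈ 5.6609 half-lives.
Fraction remaining = (1/2)^5.6609 ≈ 0.019766, i.e. 1.9766%.

1.98%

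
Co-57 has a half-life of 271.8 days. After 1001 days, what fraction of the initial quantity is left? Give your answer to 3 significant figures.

n = 1001/271.8 ≈ 3.6829 half-lives.
Fraction remaining = (1/2)^3.6829 ≈ 0.077866.

0.0779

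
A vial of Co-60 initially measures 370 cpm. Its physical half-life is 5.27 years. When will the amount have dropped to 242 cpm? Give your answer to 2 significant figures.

Fraction remaining = 242/370 ≈ 0.65405.
n = log₂(370/242) = ln(1.5289)/ln 2 ≈ 0.61252 half-lives.
t = n × t½ = 0.61252 × 5.27 ≈ 3.228 years.

3.2 years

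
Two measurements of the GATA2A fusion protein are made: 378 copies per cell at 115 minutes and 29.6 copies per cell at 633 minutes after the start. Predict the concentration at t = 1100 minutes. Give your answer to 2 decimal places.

Over Δt = 633 − 115 = 518 minutes, the level fell by a factor of 378/29.6 ≈ 12.77.
n = log₂(12.77) ≈ 3.6747 half-lives, so t½ = 518/3.6747 ≈ 140.96 minutes.
From t = 633 to t = 1100: 29.6 × (1/2)^((1100−633)/140.96) ≈ 2.9785 copies per cell.

2.98 copies per cell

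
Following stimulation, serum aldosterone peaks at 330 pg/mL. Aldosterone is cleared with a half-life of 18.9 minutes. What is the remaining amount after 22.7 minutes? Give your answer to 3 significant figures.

144 pg/mL

Number of half-lives: n = 22.7/18.9 ≈ 1.2011.
Remaining = 330 × (1/2)^1.2011 = 330 × 0.43496 ≈ 143.54 pg/mL.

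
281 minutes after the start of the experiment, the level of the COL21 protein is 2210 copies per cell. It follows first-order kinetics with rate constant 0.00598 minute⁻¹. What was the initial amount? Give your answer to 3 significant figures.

11900 copies per cell

t½ = ln 2 / k = 0.69315 / 0.00598 ≈ 115.91 minutes.
Number of half-lives elapsed: n = 281/115.91 ≈ 2.4243.
A₀ = A × 2^n = 2210 × 2^2.4243 = 2210 × 5.3676 ≈ 11862 copies per cell.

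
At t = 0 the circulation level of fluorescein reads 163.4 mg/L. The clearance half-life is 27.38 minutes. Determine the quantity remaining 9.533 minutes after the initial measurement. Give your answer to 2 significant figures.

Number of half-lives: n = 9.533/27.38 ≈ 0.34817.
Remaining = 163.4 × (1/2)^0.34817 = 163.4 × 0.78558 ≈ 128.36 mg/L.

130 mg/L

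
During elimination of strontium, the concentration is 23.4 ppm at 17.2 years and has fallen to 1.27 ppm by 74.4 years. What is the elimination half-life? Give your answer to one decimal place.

Over Δt = 74.4 − 17.2 = 57.2 years, the level fell by a factor of 23.4/1.27 ≈ 18.425.
n = log₂(18.425) ≈ 4.2036 half-lives, so t½ = 57.2/4.2036 ≈ 13.607 years.

13.6 years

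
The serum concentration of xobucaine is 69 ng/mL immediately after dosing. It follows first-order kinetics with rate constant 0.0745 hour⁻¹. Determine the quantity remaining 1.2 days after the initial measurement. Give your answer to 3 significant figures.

t½ = ln 2 / k = 0.69315 / 0.0745 ≈ 9.304 hours.
Convert the elapsed time: 1.2 days = 28.8 hours.
Number of half-lives: n = 28.8/9.304 ≈ 3.0954.
Remaining = 69 × (1/2)^3.0954 = 69 × 0.117 ≈ 8.0728 ng/mL.

8.07 ng/mL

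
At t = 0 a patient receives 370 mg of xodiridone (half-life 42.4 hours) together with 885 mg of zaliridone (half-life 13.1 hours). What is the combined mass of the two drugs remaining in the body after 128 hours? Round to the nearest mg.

xodiridone: 370 × (1/2)^(128/42.4) = 370 × (1/2)^3.0189 ≈ 45.649 mg.
zaliridone: 885 × (1/2)^(128/13.1) = 885 × (1/2)^9.771 ≈ 1.0129 mg.
Total = 45.649 + 1.0129 ≈ 46.662 mg.

47 mg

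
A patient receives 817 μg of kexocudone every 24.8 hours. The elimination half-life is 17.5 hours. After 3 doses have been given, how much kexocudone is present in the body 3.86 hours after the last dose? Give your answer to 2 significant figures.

The 3 doses were given 53.46, 28.66, 3.86 hours ago.
Total = 817·(1/2)^(53.46/17.5) + 817·(1/2)^(28.66/17.5) + 817·(1/2)^(3.86/17.5)
      = 98.315 + 262.56 + 701.17 ≈ 1062 μg.

1100 μg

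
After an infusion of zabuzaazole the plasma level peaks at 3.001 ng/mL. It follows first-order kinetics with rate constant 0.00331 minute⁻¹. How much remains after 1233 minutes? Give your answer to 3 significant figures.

t½ = ln 2 / k = 0.69315 / 0.00331 ≈ 209.41 minutes.
Number of half-lives: n = 1233/209.41 ≈ 5.888.
Remaining = 3.001 × (1/2)^5.888 = 3.001 × 0.016887 ≈ 0.050677 ng/mL.

0.0507 ng/mL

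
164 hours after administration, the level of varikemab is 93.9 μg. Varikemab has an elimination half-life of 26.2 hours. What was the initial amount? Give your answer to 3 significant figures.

Number of half-lives elapsed: n = 164/26.2 ≈ 6.2595.
A₀ = A × 2^n = 93.9 × 2^6.2595 = 93.9 × 76.614 ≈ 7194.1 μg.

7190 μg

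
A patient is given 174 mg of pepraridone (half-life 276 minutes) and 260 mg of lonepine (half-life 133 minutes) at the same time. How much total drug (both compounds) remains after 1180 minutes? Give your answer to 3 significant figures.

9.54 mg

pepraridone: 174 × (1/2)^(1180/276) = 174 × (1/2)^4.2754 ≈ 8.9854 mg.
lonepine: 260 × (1/2)^(1180/133) = 260 × (1/2)^8.8722 ≈ 0.55486 mg.
Total = 8.9854 + 0.55486 ≈ 9.5402 mg.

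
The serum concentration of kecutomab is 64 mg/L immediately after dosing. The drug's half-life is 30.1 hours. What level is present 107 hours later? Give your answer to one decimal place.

Number of half-lives: n = 107/30.1 ≈ 3.5548.
Remaining = 64 × (1/2)^3.5548 = 64 × 0.085093 ≈ 5.4459 mg/L.

5.4 mg/L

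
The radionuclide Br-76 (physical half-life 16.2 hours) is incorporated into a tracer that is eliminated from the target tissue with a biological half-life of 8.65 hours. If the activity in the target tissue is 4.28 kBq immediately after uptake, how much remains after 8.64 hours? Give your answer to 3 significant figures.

1/t_eff = 1/t_phys + 1/t_biol = 1/16.2 + 1/8.65 = 0.17734 per hour.
t_eff = 16.2 × 8.65 / (16.2 + 8.65) ≈ 5.639 hours.
Remaining = 4.28 × (1/2)^(8.64/5.639) = 4.28 × (1/2)^1.5322 ≈ 1.4798 kBq.

1.48 kBq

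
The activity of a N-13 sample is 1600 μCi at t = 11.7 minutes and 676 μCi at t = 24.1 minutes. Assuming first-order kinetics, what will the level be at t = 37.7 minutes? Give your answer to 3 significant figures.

Over Δt = 24.1 − 11.7 = 12.4 minutes, the level fell by a factor of 1600/676 ≈ 2.3669.
n = log₂(2.3669) ≈ 1.243 half-lives, so t½ = 12.4/1.243 ≈ 9.9761 minutes.
From t = 24.1 to t = 37.7: 676 × (1/2)^((37.7−24.1)/9.9761) ≈ 262.76 μCi.

263 μCi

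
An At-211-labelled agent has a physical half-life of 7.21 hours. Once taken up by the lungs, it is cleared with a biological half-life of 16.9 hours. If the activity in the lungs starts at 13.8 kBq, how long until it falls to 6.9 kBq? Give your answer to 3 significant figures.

5.05 hours

1/t_eff = 1/t_phys + 1/t_biol = 1/7.21 + 1/16.9 = 0.19787 per hour.
t_eff = 7.21 × 16.9 / (7.21 + 16.9) ≈ 5.0539 hours.
n = log₂(13.8/6.9) ≈ 1; t = 1 × 5.0539 ≈ 5.0539 hours.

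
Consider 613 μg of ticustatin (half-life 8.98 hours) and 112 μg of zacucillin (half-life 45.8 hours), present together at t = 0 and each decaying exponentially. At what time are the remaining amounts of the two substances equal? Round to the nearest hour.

27 hours

Set 613·(1/2)^(t/8.98) = 112·(1/2)^(t/45.8).
Taking log₂: log₂(613/112) = t·(1/8.98 − 1/45.8).
log₂(5.4732) = 2.4524; 1/8.98 − 1/45.8 = 0.089525.
t = 2.4524 / 0.089525 ≈ 27.393 hours.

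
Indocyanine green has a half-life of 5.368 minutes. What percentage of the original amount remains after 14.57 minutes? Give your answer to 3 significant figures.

15.2%

n = 14.57/5.368 ≈ 2.7142 half-lives.
Fraction remaining = (1/2)^2.7142 ≈ 0.15238, i.e. 15.238%.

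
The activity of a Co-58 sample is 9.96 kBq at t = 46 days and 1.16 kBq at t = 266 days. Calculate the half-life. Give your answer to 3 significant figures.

70.9 days

Over Δt = 266 − 46 = 220 days, the level fell by a factor of 9.96/1.16 ≈ 8.5862.
n = log₂(8.5862) ≈ 3.102 half-lives, so t½ = 220/3.102 ≈ 70.922 days.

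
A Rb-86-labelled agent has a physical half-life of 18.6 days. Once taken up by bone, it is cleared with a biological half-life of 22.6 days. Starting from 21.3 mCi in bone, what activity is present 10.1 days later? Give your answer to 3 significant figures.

1/t_eff = 1/t_phys + 1/t_biol = 1/18.6 + 1/22.6 = 0.098011 per day.
t_eff = 18.6 × 22.6 / (18.6 + 22.6) ≈ 10.203 days.
Remaining = 21.3 × (1/2)^(10.1/10.203) = 21.3 × (1/2)^0.98991 ≈ 10.725 mCi.

10.7 mCi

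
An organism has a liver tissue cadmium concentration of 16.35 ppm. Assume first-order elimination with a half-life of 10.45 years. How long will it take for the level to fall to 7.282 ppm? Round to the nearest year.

Fraction remaining = 7.282/16.35 ≈ 0.44538.
n = log₂(16.35/7.282) = ln(2.2453)/ln 2 ≈ 1.1669 half-lives.
t = n × t½ = 1.1669 × 10.45 ≈ 12.194 years.

12 years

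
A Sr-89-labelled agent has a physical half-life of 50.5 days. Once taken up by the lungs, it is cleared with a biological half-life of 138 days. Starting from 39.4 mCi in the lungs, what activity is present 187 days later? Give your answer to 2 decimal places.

1/t_eff = 1/t_phys + 1/t_biol = 1/50.5 + 1/138 = 0.027048 per day.
t_eff = 50.5 × 138 / (50.5 + 138) ≈ 36.971 days.
Remaining = 39.4 × (1/2)^(187/36.971) = 39.4 × (1/2)^5.058 ≈ 1.1827 mCi.

1.18 mCi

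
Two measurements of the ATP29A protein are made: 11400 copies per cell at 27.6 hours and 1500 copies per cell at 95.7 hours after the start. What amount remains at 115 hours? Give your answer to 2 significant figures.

840 copies per cell

Over Δt = 95.7 − 27.6 = 68.1 hours, the level fell by a factor of 11400/1500 ≈ 7.6.
n = log₂(7.6) ≈ 2.926 half-lives, so t½ = 68.1/2.926 ≈ 23.274 hours.
From t = 95.7 to t = 115: 1500 × (1/2)^((115−95.7)/23.274) ≈ 844.23 copies per cell.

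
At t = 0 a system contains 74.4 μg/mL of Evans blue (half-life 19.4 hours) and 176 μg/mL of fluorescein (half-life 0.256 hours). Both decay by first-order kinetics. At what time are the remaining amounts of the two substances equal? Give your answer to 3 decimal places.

Set 74.4·(1/2)^(t/19.4) = 176·(1/2)^(t/0.256).
Taking log₂: log₂(74.4/176) = t·(1/19.4 − 1/0.256).
log₂(0.42273) = -1.2422; 1/19.4 − 1/0.256 = -3.8547.
t = -1.2422 / -3.8547 ≈ 0.32226 hours.

0.322 hours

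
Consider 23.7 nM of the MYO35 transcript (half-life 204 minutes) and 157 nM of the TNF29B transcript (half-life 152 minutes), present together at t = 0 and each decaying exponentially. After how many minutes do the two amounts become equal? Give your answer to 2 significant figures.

1600 minutes

Set 23.7·(1/2)^(t/204) = 157·(1/2)^(t/152).
Taking log₂: log₂(23.7/157) = t·(1/204 − 1/152).
log₂(0.15096) = -2.7278; 1/204 − 1/152 = -0.001677.
t = -2.7278 / -0.001677 ≈ 1626.6 minutes.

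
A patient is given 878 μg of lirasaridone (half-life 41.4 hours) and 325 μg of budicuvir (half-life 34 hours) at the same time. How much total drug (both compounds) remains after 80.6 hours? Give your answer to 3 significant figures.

291 μg

lirasaridone: 878 × (1/2)^(80.6/41.4) = 878 × (1/2)^1.9469 ≈ 227.74 μg.
budicuvir: 325 × (1/2)^(80.6/34) = 325 × (1/2)^2.3706 ≈ 62.844 μg.
Total = 227.74 + 62.844 ≈ 290.58 μg.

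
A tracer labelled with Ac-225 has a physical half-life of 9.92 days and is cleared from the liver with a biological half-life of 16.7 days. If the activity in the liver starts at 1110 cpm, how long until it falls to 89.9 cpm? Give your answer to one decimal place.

22.6 days

1/t_eff = 1/t_phys + 1/t_biol = 1/9.92 + 1/16.7 = 0.16069 per day.
t_eff = 9.92 × 16.7 / (9.92 + 16.7) ≈ 6.2233 days.
n = log₂(1110/89.9) ≈ 3.6261; t = 3.6261 × 6.2233 ≈ 22.566 days.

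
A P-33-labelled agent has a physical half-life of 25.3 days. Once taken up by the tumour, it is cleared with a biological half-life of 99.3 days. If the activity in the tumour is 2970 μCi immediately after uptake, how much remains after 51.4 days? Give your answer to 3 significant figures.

1/t_eff = 1/t_phys + 1/t_biol = 1/25.3 + 1/99.3 = 0.049596 per day.
t_eff = 25.3 × 99.3 / (25.3 + 99.3) ≈ 20.163 days.
Remaining = 2970 × (1/2)^(51.4/20.163) = 2970 × (1/2)^2.5492 ≈ 507.41 μCi.

507 μCi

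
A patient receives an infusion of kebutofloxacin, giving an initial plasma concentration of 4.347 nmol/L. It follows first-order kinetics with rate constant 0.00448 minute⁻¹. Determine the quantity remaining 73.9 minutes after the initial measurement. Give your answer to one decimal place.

3.1 nmol/L

t½ = ln 2 / λ = 0.69315 / 0.00448 ≈ 154.72 minutes.
Number of half-lives: n = 73.9/154.72 ≈ 0.47764.
Remaining = 4.347 × (1/2)^0.47764 = 4.347 × 0.71815 ≈ 3.1218 nmol/L.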